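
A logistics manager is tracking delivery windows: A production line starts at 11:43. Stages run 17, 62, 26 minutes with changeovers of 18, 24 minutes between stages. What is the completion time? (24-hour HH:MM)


Start: 11:43 = 703 min from midnight
  after task 1 (17 min): 12:00
  after break (18 min): 12:18
  after task 2 (62 min): 13:20
  after break (24 min): 13:44
  after task 3 (26 min): 14:10
Total elapsed: 147 minutes
End time: 14:10

14:10


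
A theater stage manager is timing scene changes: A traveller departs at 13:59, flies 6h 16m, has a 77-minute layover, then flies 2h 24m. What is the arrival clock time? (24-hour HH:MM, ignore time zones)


Depart: 13:59
Leg 1: +376 min -> 20:15
Layover: +77 min -> 21:32
Leg 2: +144 min -> 23:56
Total travel: 597 minutes = 9h 57m
Arrival: 23:56

23:56


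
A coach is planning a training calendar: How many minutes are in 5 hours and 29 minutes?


Hours: 5
Minutes: 29
Convert hours to minutes: 5 x 60 = 300
Add remaining minutes: 300 + 29 = 329

329


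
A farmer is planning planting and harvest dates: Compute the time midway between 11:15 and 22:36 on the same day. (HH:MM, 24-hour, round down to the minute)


Start time: 11:15 = 675 minutes from midnight
End time: 22:36 = 1356 minutes from midnight
Sum: 675 + 1356 = 2031
Midpoint: 2031 / 2 = 1015 minutes
Convert: 1015 / 60 = 16 hours, 55 minutes
Result: 16:55

16:55


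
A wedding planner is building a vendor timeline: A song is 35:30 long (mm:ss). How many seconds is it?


Minutes: 35
Extra seconds: 30
Seconds per minute: 60
Minutes to seconds: 35 x 60 = 2100
Total: 2100 + 30 = 2130

2130


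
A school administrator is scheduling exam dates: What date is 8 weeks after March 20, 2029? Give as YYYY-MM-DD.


Start: 2029-03-20
Weeks to add: 8
Convert to days: 8 x 7 = 56 days
Add 56 days to 2029-03-20
Result: 2029-05-15

2029-05-15


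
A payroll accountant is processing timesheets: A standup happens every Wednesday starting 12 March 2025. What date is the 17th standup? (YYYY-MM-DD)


First occurrence: 2025-03-12 (occurrence 1)
Each occurrence is 7 days after the previous.
Occurrence 17 is 16 weeks after the first.
16 weeks = 112 days
2025-03-12 + 112 days = 2025-07-02

2025-07-02


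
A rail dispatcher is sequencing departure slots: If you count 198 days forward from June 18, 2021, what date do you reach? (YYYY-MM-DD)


Start: 2021-06-18
Adding 198 days
Days remaining in June: 12
After June: 186 days still to add
July 2021: 31 days, 155 remaining
August 2021: 31 days, 124 remaining
September 2021: 30 days, 94 remaining
October 2021: 31 days, 63 remaining
Result: 2022-01-02

2022-01-02


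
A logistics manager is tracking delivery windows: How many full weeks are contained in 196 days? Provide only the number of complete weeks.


Total days: 196
Days per week: 7
Division: 196 / 7 = 28 remainder 0
Complete weeks: 28
Remaining days: 0

28


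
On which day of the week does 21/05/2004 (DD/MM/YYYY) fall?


Date: 2004-05-21
January 1, 2004 is a Thursday
Day of year: 142
Offset from Jan 1: 141 days
141 mod 7 = 1
Result: Friday

Friday


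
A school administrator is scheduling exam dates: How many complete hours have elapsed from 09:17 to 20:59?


Start: 09:17
End: 20:59
Hour difference: 20 - 9 = 11 hours
Minute difference: 59 - 17 = 42 minutes
Total minutes: 702
Complete hours: 702 / 60 = 11 (remainder 42)

11


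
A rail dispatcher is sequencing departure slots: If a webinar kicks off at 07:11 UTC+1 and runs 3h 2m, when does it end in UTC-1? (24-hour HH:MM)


Start: 07:11 in UTC+1
Step 1 - add duration:
  minutes: 11 + 2 = 13
  hours: 7 + 3 + 0 = 10
  end in UTC+1: 10:13
Step 2 - convert UTC+1 -> UTC-1:
  offset difference: -1 - (1) = -2 hours
  10 + (-2) = 8 -> mod 24 = 8
Result: 08:13 in UTC-1

08:13


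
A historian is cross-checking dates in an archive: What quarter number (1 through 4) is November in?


Month: November (month 11)
Q1: January-March (months 1-3)
Q2: April-June (months 4-6)
Q3: July-September (months 7-9)
Q4: October-December (months 10-12)
Month 11 falls in Q4

4


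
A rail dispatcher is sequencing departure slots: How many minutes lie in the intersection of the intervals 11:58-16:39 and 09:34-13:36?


Interval A: [718, 999] minutes from midnight
Interval B: [574, 816] minutes from midnight
Overlap start = max(718, 574) = 718
Overlap end = min(999, 816) = 816
Overlap = 816 - 718 = 98 minutes

98


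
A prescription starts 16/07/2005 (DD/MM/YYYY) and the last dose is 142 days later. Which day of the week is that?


Start: 2005-07-16 (Saturday)
Step 1 - find target date: add 142 days
  2005-07-16 + 142 days = 2005-12-05
Step 2 - day of week:
  142 mod 7 = 2
  Saturday + 2 days -> Monday
Result: Monday (2005-12-05)

Monday


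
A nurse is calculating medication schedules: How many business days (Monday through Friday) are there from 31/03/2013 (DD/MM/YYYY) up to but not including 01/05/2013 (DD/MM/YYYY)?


Start: 2013-03-31 (Sunday)
End (exclusive): 2013-05-01 (Wednesday)
Total calendar days: 31
Full weeks: 31 // 7 = 4 -> 20 weekdays
Remaining 3 days starting on Sunday:
  Sun(-), Mon(w), Tue(w) -> 2 weekdays
Total business days: 20 + 2 = 22

22


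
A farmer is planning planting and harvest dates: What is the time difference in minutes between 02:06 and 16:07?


Start time: 02:06 = 126 minutes from midnight
End time: 16:07 = 967 minutes from midnight
Difference: 967 - 126 = 841 minutes
That is 14 hours and 1 minutes

841


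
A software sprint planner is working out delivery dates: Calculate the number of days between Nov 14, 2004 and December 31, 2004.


Start: November 14, 2004
End: December 31, 2004
Days left in November: 16
December: 31
Sum of remaining months: 31
Total: 16 + 31 = 47

47


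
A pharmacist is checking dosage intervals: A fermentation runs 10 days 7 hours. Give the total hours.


Days: 10
Extra hours: 7
Hours per day: 24
Days to hours: 10 x 24 = 240
Total: 240 + 7 = 247

247


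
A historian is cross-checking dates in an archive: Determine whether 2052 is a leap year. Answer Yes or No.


Year: 2052
Divisible by 4? 2052 / 4 = 513.0 -> Yes
Divisible by 100? 2052 / 100 = 20.52 -> No
Divisible by 4 but not 100, so it IS a leap year

Yes


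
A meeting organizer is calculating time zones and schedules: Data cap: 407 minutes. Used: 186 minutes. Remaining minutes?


Total budget: 407 minutes
Time used: 186 minutes
Remaining: 407 - 186 = 221 minutes
Percent used: 45.7%
Percent remaining: 54.3%

221


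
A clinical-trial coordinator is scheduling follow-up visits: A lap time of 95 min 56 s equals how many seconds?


Minutes: 95
Seconds: 56
Convert minutes to seconds: 95 x 60 = 5700
Add remaining seconds: 5700 + 56 = 5756

5756


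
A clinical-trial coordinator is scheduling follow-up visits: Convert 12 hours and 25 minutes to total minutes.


Hours: 12
Extra minutes: 25
Minutes per hour: 60
Hours to minutes: 12 x 60 = 720
Total: 720 + 25 = 745

745


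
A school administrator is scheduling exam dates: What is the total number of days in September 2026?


Month: September
Year: 2026
September is a 30-day month
Total: 30 days

30


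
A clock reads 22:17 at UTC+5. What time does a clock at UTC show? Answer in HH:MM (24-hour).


Local time: 22:17 at UTC+5 (offset 5h)
Target zone: UTC (offset 0h)
Difference: 0 - (5) = -5 hours
Calculation: 22 + (-5) = 17
Result: 17:17

17:17


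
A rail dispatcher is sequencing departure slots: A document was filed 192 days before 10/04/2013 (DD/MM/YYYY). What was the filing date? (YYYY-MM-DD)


Start: 2013-04-10
Subtracting 192 days
Days already passed in April: 10
After going back through April: 182 more days to subtract
March 2013: 31 days, 151 remaining
February 2013: 28 days, 123 remaining
January 2013: 31 days, 92 remaining
December 2012: 31 days, 61 remaining
Result: 2012-09-30

2012-09-30


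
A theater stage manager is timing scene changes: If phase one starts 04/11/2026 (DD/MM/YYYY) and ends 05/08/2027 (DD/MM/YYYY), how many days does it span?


Start date: 2026-11-04
End date: 2027-08-05
Nov 2026: +27 days
Dec 2026: +31 days
Jan 2027: +31 days
... (7 more months)
Total: 274 days

274


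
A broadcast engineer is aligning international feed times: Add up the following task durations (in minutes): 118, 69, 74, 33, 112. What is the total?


Durations: 118, 69, 74, 33, 112
Running sum: 118
+ 69 = 187
+ 74 = 261
+ 33 = 294
+ 112 = 406
Total duration: 406 minutes
That is 6 hours and 46 minutes

406


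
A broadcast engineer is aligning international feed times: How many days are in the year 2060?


Year: 2060
Check leap year rules:
Divisible by 4? Yes
Divisible by 100? No
2060 is a leap year
Days: 366

366


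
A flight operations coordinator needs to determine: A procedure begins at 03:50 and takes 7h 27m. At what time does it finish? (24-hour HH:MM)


Start time: 03:50
Adding: 7 hours 27 minutes
Minutes: 50 + 27 = 77
Minute overflow: 77 >= 60, so carry 1 hour, minutes = 17
Hours: 3 + 7 + 1 = 11
Result: 11:17

11:17


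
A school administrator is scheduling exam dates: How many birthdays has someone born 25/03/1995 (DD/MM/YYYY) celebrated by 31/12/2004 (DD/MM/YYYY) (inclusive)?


Birth: 1995-03-25
Reference: 2004-12-31
Year difference: 2004 - 1995 = 9
Has birthday (03-25) occurred by 12-31? Yes
Age in full years: 9

9


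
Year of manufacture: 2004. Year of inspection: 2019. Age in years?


Birth year: 2004
Current year: 2019
Age = current year - birth year
Age = 2019 - 2004 = 15

15


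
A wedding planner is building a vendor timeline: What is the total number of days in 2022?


Year: 2022
Check leap year rules:
Divisible by 4? No
2022 is not a leap year
Days: 365

365


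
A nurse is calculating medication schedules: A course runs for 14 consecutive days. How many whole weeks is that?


Total days: 14
Days per week: 7
Division: 14 / 7 = 2 remainder 0
Complete weeks: 2
Remaining days: 0

2


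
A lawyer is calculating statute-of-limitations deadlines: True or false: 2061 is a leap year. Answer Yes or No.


Year: 2061
Divisible by 4? 2061 / 4 = 515.25 -> No
Not divisible by 4, so NOT a leap year

No


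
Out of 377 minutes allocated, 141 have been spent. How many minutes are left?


Total budget: 377 minutes
Time used: 141 minutes
Remaining: 377 - 141 = 236 minutes
Percent used: 37.4%
Percent remaining: 62.6%

236


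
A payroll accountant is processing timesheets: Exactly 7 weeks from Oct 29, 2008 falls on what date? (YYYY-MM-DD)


Start: 2008-10-29
Weeks to add: 7
Convert to days: 7 x 7 = 49 days
Add 49 days to 2008-10-29
Result: 2008-12-17

2008-12-17


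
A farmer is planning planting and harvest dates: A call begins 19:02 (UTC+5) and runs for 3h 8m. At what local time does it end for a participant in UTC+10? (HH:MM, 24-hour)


Start: 19:02 in UTC+5
Step 1 - add duration:
  minutes: 2 + 8 = 10
  hours: 19 + 3 + 0 = 22
  end in UTC+5: 22:10
Step 2 - convert UTC+5 -> UTC+10:
  offset difference: 10 - (5) = 5 hours
  22 + (5) = 27 -> mod 24 = 3
Result: 03:10 in UTC+10

03:10


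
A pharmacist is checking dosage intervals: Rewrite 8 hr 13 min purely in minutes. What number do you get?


Hours: 8
Extra minutes: 13
Minutes per hour: 60
Hours to minutes: 8 x 60 = 480
Total: 480 + 13 = 493

493


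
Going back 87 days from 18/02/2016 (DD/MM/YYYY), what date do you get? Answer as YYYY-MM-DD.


Start: 2016-02-18
Subtracting 87 days
Days already passed in February: 18
After going back through February: 69 more days to subtract
January 2016: 31 days, 38 remaining
December 2015: 31 days, 7 remaining
November 2015 has 30 days, need 7
Result: 2015-11-23

2015-11-23


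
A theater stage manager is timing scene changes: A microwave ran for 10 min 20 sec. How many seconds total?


Minutes: 10
Extra seconds: 20
Seconds per minute: 60
Minutes to seconds: 10 x 60 = 600
Total: 600 + 20 = 620

620


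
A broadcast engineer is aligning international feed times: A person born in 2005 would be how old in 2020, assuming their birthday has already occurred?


Birth year: 2005
Current year: 2020
Age = current year - birth year
Age = 2020 - 2005 = 15

15


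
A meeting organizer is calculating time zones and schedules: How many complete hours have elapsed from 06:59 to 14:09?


Start: 06:59
End: 14:09
Hour difference: 14 - 6 = 8 hours
Minute difference: 9 - 59 = -50 minutes
Total minutes: 430
Complete hours: 430 / 60 = 7 (remainder 10)

7


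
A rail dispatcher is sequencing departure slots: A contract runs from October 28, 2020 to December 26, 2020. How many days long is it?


Start date: 2020-10-28
End date: 2020-12-26
Oct 2020: +4 days
Nov 2020: +30 days
Dec 2020: +25 days
Total: 59 days

59


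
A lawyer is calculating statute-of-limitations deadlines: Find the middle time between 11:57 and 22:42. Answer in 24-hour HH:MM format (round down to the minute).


Start time: 11:57 = 717 minutes from midnight
End time: 22:42 = 1362 minutes from midnight
Sum: 717 + 1362 = 2079
Midpoint: 2079 / 2 = 1039 minutes
Convert: 1039 / 60 = 17 hours, 19 minutes
Result: 17:19

17:19


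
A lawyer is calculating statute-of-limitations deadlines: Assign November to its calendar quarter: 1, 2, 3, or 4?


Month: November (month 11)
Q1: January-March (months 1-3)
Q2: April-June (months 4-6)
Q3: July-September (months 7-9)
Q4: October-December (months 10-12)
Month 11 falls in Q4

4


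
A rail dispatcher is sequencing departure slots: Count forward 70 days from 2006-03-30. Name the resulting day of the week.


Start: 2006-03-30 (Thursday)
Step 1 - find target date: add 70 days
  2006-03-30 + 70 days = 2006-06-08
Step 2 - day of week:
  70 mod 7 = 0
  Thursday + 0 days -> Thursday
Result: Thursday (2006-06-08)

Thursday


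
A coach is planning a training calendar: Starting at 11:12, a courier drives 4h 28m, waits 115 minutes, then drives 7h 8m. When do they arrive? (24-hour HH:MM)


Depart: 11:12
Leg 1: +268 min -> 15:40
Layover: +115 min -> 17:35
Leg 2: +428 min -> 00:43
Total travel: 811 minutes = 13h 31m
Arrival: 00:43

00:43


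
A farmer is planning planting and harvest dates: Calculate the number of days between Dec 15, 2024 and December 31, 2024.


Start: December 15, 2024
End: December 31, 2024
Days left in December: 16
Total: 16 days

16


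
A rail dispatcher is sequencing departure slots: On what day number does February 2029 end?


Month: February
Year: 2029
2029 is not a leap year
February has 28 days
Total: 28 days

28


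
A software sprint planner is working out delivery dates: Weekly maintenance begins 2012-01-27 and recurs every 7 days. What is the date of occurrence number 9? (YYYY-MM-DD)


First occurrence: 2012-01-27 (occurrence 1)
Each occurrence is 7 days after the previous.
Occurrence 9 is 8 weeks after the first.
8 weeks = 56 days
2012-01-27 + 56 days = 2012-03-23

2012-03-23


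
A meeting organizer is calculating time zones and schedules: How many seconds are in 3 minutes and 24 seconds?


Minutes: 3
Seconds: 24
Convert minutes to seconds: 3 x 60 = 180
Add remaining seconds: 180 + 24 = 204

204


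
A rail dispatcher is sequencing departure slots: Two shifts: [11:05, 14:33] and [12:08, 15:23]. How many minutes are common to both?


Interval A: [665, 873] minutes from midnight
Interval B: [728, 923] minutes from midnight
Overlap start = max(665, 728) = 728
Overlap end = min(873, 923) = 873
Overlap = 873 - 728 = 145 minutes

145


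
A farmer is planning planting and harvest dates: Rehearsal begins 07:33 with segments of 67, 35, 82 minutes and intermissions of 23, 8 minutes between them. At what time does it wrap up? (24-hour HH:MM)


Start: 07:33 = 453 min from midnight
  after task 1 (67 min): 08:40
  after break (23 min): 09:03
  after task 2 (35 min): 09:38
  after break (8 min): 09:46
  after task 3 (82 min): 11:08
Total elapsed: 215 minutes
End time: 11:08

11:08


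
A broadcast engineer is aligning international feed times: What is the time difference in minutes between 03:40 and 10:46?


Start time: 03:40 = 220 minutes from midnight
End time: 10:46 = 646 minutes from midnight
Difference: 646 - 220 = 426 minutes
That is 7 hours and 6 minutes

426


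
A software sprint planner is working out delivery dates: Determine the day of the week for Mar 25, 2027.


Date: 2027-03-25
January 1, 2027 is a Friday
Day of year: 84
Offset from Jan 1: 83 days
83 mod 7 = 6
Result: Thursday

Thursday


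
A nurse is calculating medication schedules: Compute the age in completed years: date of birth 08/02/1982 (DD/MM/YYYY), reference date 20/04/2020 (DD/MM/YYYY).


Birth: 1982-02-08
Reference: 2020-04-20
Year difference: 2020 - 1982 = 38
Has birthday (02-08) occurred by 04-20? Yes
Age in full years: 38

38


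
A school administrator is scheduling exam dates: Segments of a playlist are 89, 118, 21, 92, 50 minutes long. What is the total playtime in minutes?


Durations: 89, 118, 21, 92, 50
Running sum: 89
+ 118 = 207
+ 21 = 228
+ 92 = 320
+ 50 = 370
Total duration: 370 minutes
That is 6 hours and 10 minutes

370


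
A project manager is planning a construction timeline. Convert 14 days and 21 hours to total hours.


Days: 14
Extra hours: 21
Hours per day: 24
Days to hours: 14 x 24 = 336
Total: 336 + 21 = 357

357


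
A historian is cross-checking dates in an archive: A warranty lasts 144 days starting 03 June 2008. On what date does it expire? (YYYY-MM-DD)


Start: 2008-06-03
Adding 144 days
Days remaining in June: 27
After June: 117 days still to add
July 2008: 31 days, 86 remaining
August 2008: 31 days, 55 remaining
September 2008: 30 days, 25 remaining
October 2008 has 31 days, need 25
Result: 2008-10-25

2008-10-25


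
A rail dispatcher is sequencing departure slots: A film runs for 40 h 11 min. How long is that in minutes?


Hours: 40
Minutes: 11
Convert hours to minutes: 40 x 60 = 2400
Add remaining minutes: 2400 + 11 = 2411

2411


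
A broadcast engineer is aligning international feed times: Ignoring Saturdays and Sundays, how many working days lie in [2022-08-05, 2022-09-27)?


Start: 2022-08-05 (Friday)
End (exclusive): 2022-09-27 (Tuesday)
Total calendar days: 53
Full weeks: 53 // 7 = 7 -> 35 weekdays
Remaining 4 days starting on Friday:
  Fri(w), Sat(-), Sun(-), Mon(w) -> 2 weekdays
Total business days: 35 + 2 = 37

37


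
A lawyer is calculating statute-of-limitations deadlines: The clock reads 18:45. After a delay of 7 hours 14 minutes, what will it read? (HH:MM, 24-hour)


Start time: 18:45
Adding: 7 hours 14 minutes
Minutes: 45 + 14 = 59
Hours: 18 + 7 + 0 = 25
Hour wraparound: 25 mod 24 = 1
Result: 01:59

01:59


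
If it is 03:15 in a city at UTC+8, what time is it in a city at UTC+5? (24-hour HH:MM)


Local time: 03:15 at UTC+8 (offset 8h)
Target zone: UTC+5 (offset 5h)
Difference: 5 - (8) = -3 hours
Calculation: 3 + (-3) = 0
Result: 00:15

00:15


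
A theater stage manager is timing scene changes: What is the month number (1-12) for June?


Calendar month order:
5. May
6. June <--
7. July
June is month number 6

6


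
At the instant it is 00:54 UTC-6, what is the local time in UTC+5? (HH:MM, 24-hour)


Local time: 00:54 at UTC-6 (offset -6h)
Target zone: UTC+5 (offset 5h)
Difference: 5 - (-6) = 11 hours
Calculation: 0 + (11) = 11
Result: 11:54

11:54


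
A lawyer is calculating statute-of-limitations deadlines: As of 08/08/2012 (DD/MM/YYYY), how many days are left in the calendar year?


Start: August 08, 2012
End: December 31, 2012
Days left in August: 23
September: 30
October: 31
November: 30
December: 31
Sum of remaining months: 122
Total: 23 + 122 = 145

145


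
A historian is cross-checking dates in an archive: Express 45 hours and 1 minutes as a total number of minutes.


Hours: 45
Extra minutes: 1
Minutes per hour: 60
Hours to minutes: 45 x 60 = 2700
Total: 2700 + 1 = 2701

2701


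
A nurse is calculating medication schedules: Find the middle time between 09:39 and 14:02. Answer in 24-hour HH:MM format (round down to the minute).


Start time: 09:39 = 579 minutes from midnight
End time: 14:02 = 842 minutes from midnight
Sum: 579 + 842 = 1421
Midpoint: 1421 / 2 = 710 minutes
Convert: 710 / 60 = 11 hours, 50 minutes
Result: 11:50

11:50


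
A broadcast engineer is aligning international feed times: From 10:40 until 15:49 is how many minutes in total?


Start time: 10:40 = 640 minutes from midnight
End time: 15:49 = 949 minutes from midnight
Difference: 949 - 640 = 309 minutes
That is 5 hours and 9 minutes

309


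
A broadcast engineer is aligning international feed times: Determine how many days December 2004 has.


Month: December
Year: 2004
December is a 31-day month
Total: 31 days

31


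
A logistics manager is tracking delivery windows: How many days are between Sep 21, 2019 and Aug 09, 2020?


Start date: 2019-09-21
End date: 2020-08-09
Sep 2019: +10 days
Oct 2019: +31 days
Nov 2019: +30 days
... (9 more months)
Total: 323 days

323


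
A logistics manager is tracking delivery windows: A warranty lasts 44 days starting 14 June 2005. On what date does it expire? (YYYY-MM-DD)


Start: 2005-06-14
Adding 44 days
Days remaining in June: 16
After June: 28 days still to add
July 2005 has 31 days, need 28
Result: 2005-07-28

2005-07-28


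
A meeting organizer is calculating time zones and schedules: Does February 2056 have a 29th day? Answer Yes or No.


Year: 2056
Divisible by 4? 2056 / 4 = 514.0 -> Yes
Divisible by 100? 2056 / 100 = 20.56 -> No
Divisible by 4 but not 100, so it IS a leap year

Yes


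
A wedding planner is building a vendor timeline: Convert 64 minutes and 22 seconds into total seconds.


Minutes: 64
Seconds: 22
Convert minutes to seconds: 64 x 60 = 3840
Add remaining seconds: 3840 + 22 = 3862

3862


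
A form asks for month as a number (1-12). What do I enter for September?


Calendar month order:
8. August
9. September <--
10. October
September is month number 9

9


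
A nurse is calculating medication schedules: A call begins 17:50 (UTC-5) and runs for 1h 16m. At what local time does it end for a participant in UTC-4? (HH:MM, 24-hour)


Start: 17:50 in UTC-5
Step 1 - add duration:
  minutes: 50 + 16 = 66 (carry 1h)
  hours: 17 + 1 + 1 = 19
  end in UTC-5: 19:06
Step 2 - convert UTC-5 -> UTC-4:
  offset difference: -4 - (-5) = 1 hours
  19 + (1) = 20 -> mod 24 = 20
Result: 20:06 in UTC-4

20:06


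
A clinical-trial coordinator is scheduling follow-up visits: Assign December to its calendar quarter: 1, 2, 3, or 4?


Month: December (month 12)
Q1: January-March (months 1-3)
Q2: April-June (months 4-6)
Q3: July-September (months 7-9)
Q4: October-December (months 10-12)
Month 12 falls in Q4

4


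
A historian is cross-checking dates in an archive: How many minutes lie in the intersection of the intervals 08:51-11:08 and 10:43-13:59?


Interval A: [531, 668] minutes from midnight
Interval B: [643, 839] minutes from midnight
Overlap start = max(531, 643) = 643
Overlap end = min(668, 839) = 668
Overlap = 668 - 643 = 25 minutes

25


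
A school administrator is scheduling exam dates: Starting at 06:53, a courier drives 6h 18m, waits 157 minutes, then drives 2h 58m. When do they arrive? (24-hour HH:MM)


Depart: 06:53
Leg 1: +378 min -> 13:11
Layover: +157 min -> 15:48
Leg 2: +178 min -> 18:46
Total travel: 713 minutes = 11h 53m
Arrival: 18:46

18:46


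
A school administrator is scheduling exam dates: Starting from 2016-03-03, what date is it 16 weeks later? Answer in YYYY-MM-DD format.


Start: 2016-03-03
Weeks to add: 16
Convert to days: 16 x 7 = 112 days
Add 112 days to 2016-03-03
Result: 2016-06-23

2016-06-23


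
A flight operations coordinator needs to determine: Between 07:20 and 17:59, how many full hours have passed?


Start: 07:20
End: 17:59
Hour difference: 17 - 7 = 10 hours
Minute difference: 59 - 20 = 39 minutes
Total minutes: 639
Complete hours: 639 / 60 = 10 (remainder 39)

10


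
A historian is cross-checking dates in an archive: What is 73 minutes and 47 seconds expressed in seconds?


Minutes: 73
Extra seconds: 47
Seconds per minute: 60
Minutes to seconds: 73 x 60 = 4380
Total: 4380 + 47 = 4427

4427


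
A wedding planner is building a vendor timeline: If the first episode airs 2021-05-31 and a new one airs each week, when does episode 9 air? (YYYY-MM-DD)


First occurrence: 2021-05-31 (occurrence 1)
Each occurrence is 7 days after the previous.
Occurrence 9 is 8 weeks after the first.
8 weeks = 56 days
2021-05-31 + 56 days = 2021-07-26

2021-07-26


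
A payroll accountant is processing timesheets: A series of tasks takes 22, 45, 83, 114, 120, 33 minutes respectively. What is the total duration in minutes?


Durations: 22, 45, 83, 114, 120, 33
Running sum: 22
+ 45 = 67
+ 83 = 150
+ 114 = 264
+ 120 = 384
+ 33 = 417
Total duration: 417 minutes
That is 6 hours and 57 minutes

417


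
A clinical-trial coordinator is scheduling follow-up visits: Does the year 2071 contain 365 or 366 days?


Year: 2071
Check leap year rules:
Divisible by 4? No
2071 is not a leap year
Days: 365

365


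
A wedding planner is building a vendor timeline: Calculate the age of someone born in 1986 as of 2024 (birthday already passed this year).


Birth year: 1986
Current year: 2024
Age = current year - birth year
Age = 2024 - 1986 = 38

38


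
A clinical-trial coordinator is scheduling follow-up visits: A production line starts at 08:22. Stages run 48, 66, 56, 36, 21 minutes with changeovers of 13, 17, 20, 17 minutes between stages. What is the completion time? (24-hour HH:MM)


Start: 08:22 = 502 min from midnight
  after task 1 (48 min): 09:10
  after break (13 min): 09:23
  after task 2 (66 min): 10:29
  after break (17 min): 10:46
  after task 3 (56 min): 11:42
  after break (20 min): 12:02
  after task 4 (36 min): 12:38
  after break (17 min): 12:55
  after task 5 (21 min): 13:16
Total elapsed: 294 minutes
End time: 13:16

13:16


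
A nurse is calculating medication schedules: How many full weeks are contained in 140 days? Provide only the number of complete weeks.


Total days: 140
Days per week: 7
Division: 140 / 7 = 20 remainder 0
Complete weeks: 20
Remaining days: 0

20


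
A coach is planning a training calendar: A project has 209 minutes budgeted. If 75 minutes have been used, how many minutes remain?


Total budget: 209 minutes
Time used: 75 minutes
Remaining: 209 - 75 = 134 minutes
Percent used: 35.9%
Percent remaining: 64.1%

134


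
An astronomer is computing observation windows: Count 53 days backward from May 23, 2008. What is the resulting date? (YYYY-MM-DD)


Start: 2008-05-23
Subtracting 53 days
Days already passed in May: 23
After going back through May: 30 more days to subtract
April 2008 has 30 days, need 30
Result: 2008-03-31

2008-03-31


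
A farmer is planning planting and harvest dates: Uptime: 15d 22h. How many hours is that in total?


Days: 15
Extra hours: 22
Hours per day: 24
Days to hours: 15 x 24 = 360
Total: 360 + 22 = 382

382


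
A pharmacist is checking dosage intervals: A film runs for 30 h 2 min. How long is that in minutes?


Hours: 30
Minutes: 2
Convert hours to minutes: 30 x 60 = 1800
Add remaining minutes: 1800 + 2 = 1802

1802


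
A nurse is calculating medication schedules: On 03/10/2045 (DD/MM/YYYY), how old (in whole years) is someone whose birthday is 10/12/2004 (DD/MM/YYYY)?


Birth: 2004-12-10
Reference: 2045-10-03
Year difference: 2045 - 2004 = 41
Has birthday (12-10) occurred by 10-03? No
Birthday not yet reached this year -> subtract 1
Age in full years: 40

40


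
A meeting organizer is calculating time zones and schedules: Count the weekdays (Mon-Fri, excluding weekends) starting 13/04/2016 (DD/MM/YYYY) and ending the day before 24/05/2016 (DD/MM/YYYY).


Start: 2016-04-13 (Wednesday)
End (exclusive): 2016-05-24 (Tuesday)
Total calendar days: 41
Full weeks: 41 // 7 = 5 -> 25 weekdays
Remaining 6 days starting on Wednesday:
  Wed(w), Thu(w), Fri(w), Sat(-), Sun(-), Mon(w) -> 4 weekdays
Total business days: 25 + 4 = 29

29


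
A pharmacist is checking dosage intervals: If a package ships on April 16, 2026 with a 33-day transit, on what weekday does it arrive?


Start: 2026-04-16 (Thursday)
Step 1 - find target date: add 33 days
  2026-04-16 + 33 days = 2026-05-19
Step 2 - day of week:
  33 mod 7 = 5
  Thursday + 5 days -> Tuesday
Result: Tuesday (2026-05-19)

Tuesday


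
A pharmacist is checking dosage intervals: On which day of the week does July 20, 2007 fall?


Date: 2007-07-20
January 1, 2007 is a Monday
Day of year: 201
Offset from Jan 1: 200 days
200 mod 7 = 4
Result: Friday

Friday


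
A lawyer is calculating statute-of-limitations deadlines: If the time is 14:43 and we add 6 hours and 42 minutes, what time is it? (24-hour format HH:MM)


Start time: 14:43
Adding: 6 hours 42 minutes
Minutes: 43 + 42 = 85
Minute overflow: 85 >= 60, so carry 1 hour, minutes = 25
Hours: 14 + 6 + 1 = 21
Result: 21:25

21:25


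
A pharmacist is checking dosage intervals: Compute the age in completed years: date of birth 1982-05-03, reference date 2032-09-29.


Birth: 1982-05-03
Reference: 2032-09-29
Year difference: 2032 - 1982 = 50
Has birthday (05-03) occurred by 09-29? Yes
Age in full years: 50

50


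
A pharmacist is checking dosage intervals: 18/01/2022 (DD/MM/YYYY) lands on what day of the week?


Date: 2022-01-18
January 1, 2022 is a Saturday
Day of year: 18
Offset from Jan 1: 17 days
17 mod 7 = 3
Result: Tuesday

Tuesday


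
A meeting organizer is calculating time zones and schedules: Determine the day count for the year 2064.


Year: 2064
Check leap year rules:
Divisible by 4? Yes
Divisible by 100? No
2064 is a leap year
Days: 366

366


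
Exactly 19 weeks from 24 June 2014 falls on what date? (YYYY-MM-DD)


Start: 2014-06-24
Weeks to add: 19
Convert to days: 19 x 7 = 133 days
Add 133 days to 2014-06-24
Result: 2014-11-04

2014-11-04


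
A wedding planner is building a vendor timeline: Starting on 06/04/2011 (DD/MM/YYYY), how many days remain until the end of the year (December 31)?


Start: April 06, 2011
End: December 31, 2011
Days left in April: 24
May: 31
June: 30
July: 31
August: 31
... plus remaining months
Sum of remaining months: 245
Total: 24 + 245 = 269

269


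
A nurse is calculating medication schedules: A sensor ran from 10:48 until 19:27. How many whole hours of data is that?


Start: 10:48
End: 19:27
Hour difference: 19 - 10 = 9 hours
Minute difference: 27 - 48 = -21 minutes
Total minutes: 519
Complete hours: 519 / 60 = 8 (remainder 39)

8


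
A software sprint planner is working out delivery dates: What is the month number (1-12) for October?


Calendar month order:
9. September
10. October <--
11. November
October is month number 10

10


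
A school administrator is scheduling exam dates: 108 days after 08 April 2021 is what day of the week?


Start: 2021-04-08 (Thursday)
Step 1 - find target date: add 108 days
  2021-04-08 + 108 days = 2021-07-25
Step 2 - day of week:
  108 mod 7 = 3
  Thursday + 3 days -> Sunday
Result: Sunday (2021-07-25)

Sunday


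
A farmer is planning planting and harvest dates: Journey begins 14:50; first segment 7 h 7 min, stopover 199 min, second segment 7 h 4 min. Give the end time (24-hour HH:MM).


Depart: 14:50
Leg 1: +427 min -> 21:57
Layover: +199 min -> 01:16
Leg 2: +424 min -> 08:20
Total travel: 1050 minutes = 17h 30m
Arrival: 08:20

08:20


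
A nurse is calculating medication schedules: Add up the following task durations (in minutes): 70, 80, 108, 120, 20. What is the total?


Durations: 70, 80, 108, 120, 20
Running sum: 70
+ 80 = 150
+ 108 = 258
+ 120 = 378
+ 20 = 398
Total duration: 398 minutes
That is 6 hours and 38 minutes

398


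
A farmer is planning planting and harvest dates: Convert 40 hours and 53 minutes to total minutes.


Hours: 40
Extra minutes: 53
Minutes per hour: 60
Hours to minutes: 40 x 60 = 2400
Total: 2400 + 53 = 2453

2453


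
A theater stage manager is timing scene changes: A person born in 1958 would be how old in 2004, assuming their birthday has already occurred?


Birth year: 1958
Current year: 2004
Age = current year - birth year
Age = 2004 - 1958 = 46

46


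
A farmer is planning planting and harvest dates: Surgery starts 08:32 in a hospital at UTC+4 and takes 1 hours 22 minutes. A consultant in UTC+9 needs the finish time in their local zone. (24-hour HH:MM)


Start: 08:32 in UTC+4
Step 1 - add duration:
  minutes: 32 + 22 = 54
  hours: 8 + 1 + 0 = 9
  end in UTC+4: 09:54
Step 2 - convert UTC+4 -> UTC+9:
  offset difference: 9 - (4) = 5 hours
  9 + (5) = 14 -> mod 24 = 14
Result: 14:54 in UTC+9

14:54


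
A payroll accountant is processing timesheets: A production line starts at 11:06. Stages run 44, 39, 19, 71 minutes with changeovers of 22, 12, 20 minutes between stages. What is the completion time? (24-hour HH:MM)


Start: 11:06 = 666 min from midnight
  after task 1 (44 min): 11:50
  after break (22 min): 12:12
  after task 2 (39 min): 12:51
  after break (12 min): 13:03
  after task 3 (19 min): 13:22
  after break (20 min): 13:42
  after task 4 (71 min): 14:53
Total elapsed: 227 minutes
End time: 14:53

14:53


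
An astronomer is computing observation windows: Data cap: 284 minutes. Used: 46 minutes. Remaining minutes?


Total budget: 284 minutes
Time used: 46 minutes
Remaining: 284 - 46 = 238 minutes
Percent used: 16.2%
Percent remaining: 83.8%

238


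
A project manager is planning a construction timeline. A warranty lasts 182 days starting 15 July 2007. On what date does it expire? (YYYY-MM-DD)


Start: 2007-07-15
Adding 182 days
Days remaining in July: 16
After July: 166 days still to add
August 2007: 31 days, 135 remaining
September 2007: 30 days, 105 remaining
October 2007: 31 days, 74 remaining
November 2007: 30 days, 44 remaining
Result: 2008-01-13

2008-01-13


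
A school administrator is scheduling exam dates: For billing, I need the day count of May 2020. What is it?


Month: May
Year: 2020
May is a 31-day month
Total: 31 days

31


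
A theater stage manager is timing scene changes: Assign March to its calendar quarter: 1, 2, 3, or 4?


Month: March (month 3)
Q1: January-March (months 1-3)
Q2: April-June (months 4-6)
Q3: July-September (months 7-9)
Q4: October-December (months 10-12)
Month 3 falls in Q1

1


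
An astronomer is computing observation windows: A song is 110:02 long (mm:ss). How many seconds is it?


Minutes: 110
Extra seconds: 2
Seconds per minute: 60
Minutes to seconds: 110 x 60 = 6600
Total: 6600 + 2 = 6602

6602


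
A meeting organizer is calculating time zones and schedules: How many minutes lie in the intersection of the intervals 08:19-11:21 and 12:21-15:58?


Interval A: [499, 681] minutes from midnight
Interval B: [741, 958] minutes from midnight
Overlap start = max(499, 741) = 741
Overlap end = min(681, 958) = 681
End <= start, so the intervals do not overlap: 0 minutes

0


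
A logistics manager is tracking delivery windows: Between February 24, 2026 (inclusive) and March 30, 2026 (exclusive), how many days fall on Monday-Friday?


Start: 2026-02-24 (Tuesday)
End (exclusive): 2026-03-30 (Monday)
Total calendar days: 34
Full weeks: 34 // 7 = 4 -> 20 weekdays
Remaining 6 days starting on Tuesday:
  Tue(w), Wed(w), Thu(w), Fri(w), Sat(-), Sun(-) -> 4 weekdays
Total business days: 20 + 4 = 24

24


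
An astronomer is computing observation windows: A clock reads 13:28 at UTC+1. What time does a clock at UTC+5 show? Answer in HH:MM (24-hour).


Local time: 13:28 at UTC+1 (offset 1h)
Target zone: UTC+5 (offset 5h)
Difference: 5 - (1) = 4 hours
Calculation: 13 + (4) = 17
Result: 17:28

17:28


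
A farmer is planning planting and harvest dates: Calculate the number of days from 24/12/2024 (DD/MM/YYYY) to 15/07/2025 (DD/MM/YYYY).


Start date: 2024-12-24
End date: 2025-07-15
Dec 2024: +8 days
Jan 2025: +31 days
Feb 2025: +28 days
... (5 more months)
Total: 203 days

203


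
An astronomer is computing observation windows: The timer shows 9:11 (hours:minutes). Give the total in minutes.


Hours: 9
Minutes: 11
Convert hours to minutes: 9 x 60 = 540
Add remaining minutes: 540 + 11 = 551

551


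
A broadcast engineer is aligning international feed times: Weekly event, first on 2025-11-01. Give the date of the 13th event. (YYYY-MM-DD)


First occurrence: 2025-11-01 (occurrence 1)
Each occurrence is 7 days after the previous.
Occurrence 13 is 12 weeks after the first.
12 weeks = 84 days
2025-11-01 + 84 days = 2026-01-24

2026-01-24


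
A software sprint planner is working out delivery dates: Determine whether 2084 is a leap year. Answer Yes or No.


Year: 2084
Divisible by 4? 2084 / 4 = 521.0 -> Yes
Divisible by 100? 2084 / 100 = 20.84 -> No
Divisible by 4 but not 100, so it IS a leap year

Yes


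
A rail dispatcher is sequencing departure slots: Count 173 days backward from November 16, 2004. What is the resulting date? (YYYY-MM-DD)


Start: 2004-11-16
Subtracting 173 days
Days already passed in November: 16
After going back through November: 157 more days to subtract
October 2004: 31 days, 126 remaining
September 2004: 30 days, 96 remaining
August 2004: 31 days, 65 remaining
July 2004: 31 days, 34 remaining
Result: 2004-05-27

2004-05-27


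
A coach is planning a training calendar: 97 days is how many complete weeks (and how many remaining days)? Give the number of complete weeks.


Total days: 97
Days per week: 7
Division: 97 / 7 = 13 remainder 6
Complete weeks: 13
Remaining days: 6

13


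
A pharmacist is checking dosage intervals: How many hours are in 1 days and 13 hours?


Days: 1
Extra hours: 13
Hours per day: 24
Days to hours: 1 x 24 = 24
Total: 24 + 13 = 37

37


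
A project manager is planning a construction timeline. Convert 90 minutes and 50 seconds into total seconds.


Minutes: 90
Seconds: 50
Convert minutes to seconds: 90 x 60 = 5400
Add remaining seconds: 5400 + 50 = 5450

5450


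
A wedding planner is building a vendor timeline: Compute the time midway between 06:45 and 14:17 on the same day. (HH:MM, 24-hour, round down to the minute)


Start time: 06:45 = 405 minutes from midnight
End time: 14:17 = 857 minutes from midnight
Sum: 405 + 857 = 1262
Midpoint: 1262 / 2 = 631 minutes
Convert: 631 / 60 = 10 hours, 31 minutes
Result: 10:31

10:31


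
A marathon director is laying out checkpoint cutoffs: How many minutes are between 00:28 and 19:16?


Start time: 00:28 = 28 minutes from midnight
End time: 19:16 = 1156 minutes from midnight
Difference: 1156 - 28 = 1128 minutes
That is 18 hours and 48 minutes

1128


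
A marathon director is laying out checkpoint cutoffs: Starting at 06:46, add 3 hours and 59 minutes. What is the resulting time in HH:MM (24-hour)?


Start time: 06:46
Adding: 3 hours 59 minutes
Minutes: 46 + 59 = 105
Minute overflow: 105 >= 60, so carry 1 hour, minutes = 45
Hours: 6 + 3 + 1 = 10
Result: 10:45

10:45


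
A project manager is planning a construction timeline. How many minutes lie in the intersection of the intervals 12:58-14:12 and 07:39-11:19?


Interval A: [778, 852] minutes from midnight
Interval B: [459, 679] minutes from midnight
Overlap start = max(778, 459) = 778
Overlap end = min(852, 679) = 679
End <= start, so the intervals do not overlap: 0 minutes

0


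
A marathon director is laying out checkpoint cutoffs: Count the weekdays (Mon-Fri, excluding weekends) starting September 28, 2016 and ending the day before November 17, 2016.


Start: 2016-09-28 (Wednesday)
End (exclusive): 2016-11-17 (Thursday)
Total calendar days: 50
Full weeks: 50 // 7 = 7 -> 35 weekdays
Remaining 1 days starting on Wednesday:
  Wed(w) -> 1 weekdays
Total business days: 35 + 1 = 36

36
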